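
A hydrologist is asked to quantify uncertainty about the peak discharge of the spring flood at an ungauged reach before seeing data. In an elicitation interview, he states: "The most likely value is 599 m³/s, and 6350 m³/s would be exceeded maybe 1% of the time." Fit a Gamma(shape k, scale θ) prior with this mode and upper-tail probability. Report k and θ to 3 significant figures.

Gamma(k,θ) with k>1 has mode (k−1)θ, so θ = 599/(k−1).
Need P(X < 6350) = 0.99 with θ tied to k this way. Start at k = 2, θ = 599: P(X<6350) ≈ 1.000.
Too high — lower k to spread out. Iterating converges to k ≈ 1.54.
Then θ = 599/(1.54−1) ≈ 1100.

k ≈ 1.54, θ ≈ 1100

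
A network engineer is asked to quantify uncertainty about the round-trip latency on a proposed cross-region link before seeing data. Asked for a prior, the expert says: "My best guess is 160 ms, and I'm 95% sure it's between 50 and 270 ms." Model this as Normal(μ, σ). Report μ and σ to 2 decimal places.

A symmetric 95% interval runs μ ± z·σ with z = 1.96.
Half-width = 110, so σ = 110/1.96 = 56.12.
μ is the stated best guess, 160.00.

μ = 160.00, σ = 56.12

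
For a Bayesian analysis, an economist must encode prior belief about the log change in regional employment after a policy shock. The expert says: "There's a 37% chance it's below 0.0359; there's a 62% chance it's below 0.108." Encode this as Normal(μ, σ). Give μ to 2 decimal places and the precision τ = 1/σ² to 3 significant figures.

The p-quantile of Normal(μ,σ) is μ + z_p·σ, with z_{0.37} = -0.3319 and z_{0.62} = 0.3055.
Eliminate σ: μ = (z₂·x₁ − z₁·x₂)/(z₂ − z₁) = (0.3055·0.0359 − (-0.3319)·0.108)/0.6373 = 0.07.
Then σ = (x₂ − x₁)/(z₂ − z₁) = (0.108 − 0.0359)/0.6373 = 0.11.
Precision τ = 1/σ² = 1/0.1131² = 78.1.

μ = 0.07, τ = 78.1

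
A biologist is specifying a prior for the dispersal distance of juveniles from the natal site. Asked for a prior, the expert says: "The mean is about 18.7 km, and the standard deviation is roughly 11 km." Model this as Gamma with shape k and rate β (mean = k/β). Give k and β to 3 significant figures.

For Gamma(k, rate β): mean = k/β, variance = k/β², so CV = 1/√k.
CV = SD/mean = 11/18.7 = 0.5882, hence k = 1/CV² = 2.89.
Then β = k/mean = 2.89/18.7 = 0.155.

k ≈ 2.89, β ≈ 0.155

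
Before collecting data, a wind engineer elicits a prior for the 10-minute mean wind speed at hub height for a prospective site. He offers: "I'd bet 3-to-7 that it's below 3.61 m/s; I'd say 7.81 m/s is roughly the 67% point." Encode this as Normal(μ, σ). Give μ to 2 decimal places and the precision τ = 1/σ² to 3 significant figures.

μ = 5.89, τ = 0.0527

The p-quantile of Normal(μ,σ) is μ + z_p·σ, with z_{0.3} = -0.5244 and z_{0.67} = 0.4399.
Eliminate σ: μ = (z₂·x₁ − z₁·x₂)/(z₂ − z₁) = (0.4399·3.61 − (-0.5244)·7.81)/0.9643 = 5.89.
Then σ = (x₂ − x₁)/(z₂ − z₁) = (7.81 − 3.61)/0.9643 = 4.36.
Precision τ = 1/σ² = 1/4.355² = 0.0527.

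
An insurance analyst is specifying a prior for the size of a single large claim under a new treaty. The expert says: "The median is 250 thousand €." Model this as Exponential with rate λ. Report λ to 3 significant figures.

Exponential median = ln 2 / λ, so λ = ln 2 / 250.0 = 0.00277.

λ ≈ 0.00277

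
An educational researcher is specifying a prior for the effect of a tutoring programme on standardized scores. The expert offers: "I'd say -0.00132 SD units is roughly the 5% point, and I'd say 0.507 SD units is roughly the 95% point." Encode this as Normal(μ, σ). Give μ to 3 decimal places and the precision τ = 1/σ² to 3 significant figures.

μ = 0.253, τ = 41.9

The p-quantile of Normal(μ,σ) is μ + z_p·σ, with z_{0.05} = -1.645 and z_{0.95} = 1.645.
Eliminate σ: μ = (z₂·x₁ − z₁·x₂)/(z₂ − z₁) = (1.645·-0.00132 − (-1.645)·0.507)/3.29 = 0.253.
Then σ = (x₂ − x₁)/(z₂ − z₁) = (0.507 − -0.00132)/3.29 = 0.155.
Precision τ = 1/σ² = 1/0.1545² = 41.9.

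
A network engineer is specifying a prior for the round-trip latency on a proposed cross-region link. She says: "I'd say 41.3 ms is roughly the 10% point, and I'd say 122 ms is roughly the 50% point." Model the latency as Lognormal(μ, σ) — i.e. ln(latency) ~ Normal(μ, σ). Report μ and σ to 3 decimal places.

μ ≈ 4.804, σ ≈ 0.845

If T ~ Lognormal(μ,σ) then ln T ~ Normal(μ,σ), so the p-quantile of ln T is μ + z_p·σ.
ln(41.3) = 3.721 and ln(122) = 4.804; z_{0.1} = -1.282, z_{0.5} = 0.
σ = (4.804 − 3.721)/(0 − (-1.282)) = 0.845.
μ = 3.721 − (-1.282)·0.845 = 4.804.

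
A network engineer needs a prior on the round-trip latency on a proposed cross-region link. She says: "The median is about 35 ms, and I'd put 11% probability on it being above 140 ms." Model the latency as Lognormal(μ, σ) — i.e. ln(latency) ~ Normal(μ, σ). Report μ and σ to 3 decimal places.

μ ≈ 3.555, σ ≈ 1.130

If T ~ Lognormal(μ,σ) then ln T ~ Normal(μ,σ), so the p-quantile of ln T is μ + z_p·σ.
ln(35) = 3.555 and ln(140) = 4.942; z_{0.5} = 0, z_{0.89} = 1.227.
σ = (4.942 − 3.555)/(1.227 − (0)) = 1.130.
μ = 3.555 − (0)·1.130 = 3.555.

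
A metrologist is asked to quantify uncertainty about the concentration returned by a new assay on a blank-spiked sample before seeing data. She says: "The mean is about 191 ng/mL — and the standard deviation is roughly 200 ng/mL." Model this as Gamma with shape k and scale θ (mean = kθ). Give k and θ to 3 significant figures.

For Gamma(k, scale θ): mean = kθ, variance = kθ², so CV = 1/√k.
CV = SD/mean = 200/191 = 1.047, hence k = 1/CV² = 0.912.
Then θ = mean/k = 191/0.912 = 209.

k ≈ 0.912, θ ≈ 209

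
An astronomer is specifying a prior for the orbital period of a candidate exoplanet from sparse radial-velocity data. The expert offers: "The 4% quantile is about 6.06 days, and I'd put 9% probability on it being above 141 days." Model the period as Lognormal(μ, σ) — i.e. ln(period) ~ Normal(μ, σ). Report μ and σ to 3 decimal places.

μ ≈ 3.584, σ ≈ 1.018

If T ~ Lognormal(μ,σ) then ln T ~ Normal(μ,σ), so the p-quantile of ln T is μ + z_p·σ.
ln(6.06) = 1.802 and ln(141) = 4.949; z_{0.04} = -1.751, z_{0.91} = 1.341.
σ = (4.949 − 1.802)/(1.341 − (-1.751)) = 1.018.
μ = 1.802 − (-1.751)·1.018 = 3.584.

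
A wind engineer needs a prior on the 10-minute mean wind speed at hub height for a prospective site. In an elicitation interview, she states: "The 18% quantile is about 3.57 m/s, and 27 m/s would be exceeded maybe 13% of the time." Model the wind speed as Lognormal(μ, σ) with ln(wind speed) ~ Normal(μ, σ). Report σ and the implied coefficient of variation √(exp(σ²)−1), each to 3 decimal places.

σ ≈ 0.991, CV ≈ 1.292

If T ~ Lognormal(μ,σ) then ln T ~ Normal(μ,σ), so the p-quantile of ln T is μ + z_p·σ.
ln(3.57) = 1.273 and ln(27) = 3.296; z_{0.18} = -0.9154, z_{0.87} = 1.126.
σ = (3.296 − 1.273)/(1.126 − (-0.9154)) = 0.991.
μ = 1.273 − (-0.9154)·0.991 = 2.180.
CV = √(exp(σ²)−1) = √(exp(0.9820)−1) = 1.292.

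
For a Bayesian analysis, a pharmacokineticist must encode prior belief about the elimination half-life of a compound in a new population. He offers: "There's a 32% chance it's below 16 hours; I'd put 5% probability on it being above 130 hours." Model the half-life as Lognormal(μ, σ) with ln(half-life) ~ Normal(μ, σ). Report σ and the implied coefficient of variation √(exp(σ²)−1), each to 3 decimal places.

If T ~ Lognormal(μ,σ) then ln T ~ Normal(μ,σ), so the p-quantile of ln T is μ + z_p·σ.
ln(16) = 2.773 and ln(130) = 4.868; z_{0.32} = -0.4677, z_{0.95} = 1.645.
σ = (4.868 − 2.773)/(1.645 − (-0.4677)) = 0.992.
μ = 2.773 − (-0.4677)·0.992 = 3.236.
CV = √(exp(σ²)−1) = √(exp(0.9834)−1) = 1.294.

σ ≈ 0.992, CV ≈ 1.294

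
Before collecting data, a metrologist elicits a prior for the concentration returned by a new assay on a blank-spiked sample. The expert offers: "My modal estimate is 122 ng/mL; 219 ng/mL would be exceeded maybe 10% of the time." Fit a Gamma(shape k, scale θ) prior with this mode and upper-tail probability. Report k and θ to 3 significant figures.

k ≈ 6.56, θ ≈ 21.9

Gamma(k,θ) with k>1 has mode (k−1)θ, so θ = 122/(k−1).
Need P(X < 219) = 0.9 with θ tied to k this way. Start at k = 2, θ = 122: P(X<219) ≈ 0.536.
Too low — raise k to concentrate. Iterating converges to k ≈ 6.56.
Then θ = 122/(6.56−1) ≈ 21.9.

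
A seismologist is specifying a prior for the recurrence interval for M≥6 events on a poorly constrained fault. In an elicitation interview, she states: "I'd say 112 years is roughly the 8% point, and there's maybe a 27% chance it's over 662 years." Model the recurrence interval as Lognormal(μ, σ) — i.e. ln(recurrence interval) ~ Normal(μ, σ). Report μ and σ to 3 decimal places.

If T ~ Lognormal(μ,σ) then ln T ~ Normal(μ,σ), so the p-quantile of ln T is μ + z_p·σ.
ln(112) = 4.718 and ln(662) = 6.495; z_{0.08} = -1.405, z_{0.73} = 0.6128.
σ = (6.495 − 4.718)/(0.6128 − (-1.405)) = 0.881.
μ = 4.718 − (-1.405)·0.881 = 5.956.

μ ≈ 5.956, σ ≈ 0.881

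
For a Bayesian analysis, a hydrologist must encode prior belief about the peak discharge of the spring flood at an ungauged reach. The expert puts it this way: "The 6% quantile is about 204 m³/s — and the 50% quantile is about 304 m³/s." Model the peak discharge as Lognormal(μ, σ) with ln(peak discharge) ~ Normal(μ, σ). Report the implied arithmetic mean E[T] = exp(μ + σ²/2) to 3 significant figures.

E[T] ≈ 314 m³/s

If T ~ Lognormal(μ,σ) then ln T ~ Normal(μ,σ), so the p-quantile of ln T is μ + z_p·σ.
ln(204) = 5.318 and ln(304) = 5.717; z_{0.06} = -1.555, z_{0.5} = 0.
σ = (5.717 − 5.318)/(0 − (-1.555)) = 0.257.
μ = 5.318 − (-1.555)·0.257 = 5.717.
E[T] = exp(μ + σ²/2) = exp(5.717 + 0.0329) = 314 m³/s.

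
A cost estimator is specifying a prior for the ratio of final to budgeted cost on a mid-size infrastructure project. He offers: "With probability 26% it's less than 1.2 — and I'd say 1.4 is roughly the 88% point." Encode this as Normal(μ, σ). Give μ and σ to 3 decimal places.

μ = 1.271, σ = 0.110

For Normal(μ,σ), the p-quantile is μ + z_p·σ. Here z_{0.26} = -0.6433, z_{0.88} = 1.175.
So 1.2 = μ − 0.6433σ and 1.4 = μ + 1.175σ.
Subtracting: σ = (1.4 − 1.2)/(1.175 − (-0.6433)) = 0.110.
Then μ = 1.2 − (-0.6433)·0.110 = 1.271.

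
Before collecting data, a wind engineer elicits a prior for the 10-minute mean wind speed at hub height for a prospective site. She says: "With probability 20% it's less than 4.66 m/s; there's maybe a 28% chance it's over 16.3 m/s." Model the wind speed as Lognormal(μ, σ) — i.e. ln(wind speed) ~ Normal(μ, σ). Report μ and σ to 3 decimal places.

μ ≈ 2.279, σ ≈ 0.879

If T ~ Lognormal(μ,σ) then ln T ~ Normal(μ,σ), so the p-quantile of ln T is μ + z_p·σ.
ln(4.66) = 1.539 and ln(16.3) = 2.791; z_{0.2} = -0.8416, z_{0.72} = 0.5828.
σ = (2.791 − 1.539)/(0.5828 − (-0.8416)) = 0.879.
μ = 1.539 − (-0.8416)·0.879 = 2.279.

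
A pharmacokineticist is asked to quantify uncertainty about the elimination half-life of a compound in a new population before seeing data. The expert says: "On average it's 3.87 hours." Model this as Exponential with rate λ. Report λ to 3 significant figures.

λ ≈ 0.258

Exponential mean = 1/λ, so λ = 1/3.87 = 0.258.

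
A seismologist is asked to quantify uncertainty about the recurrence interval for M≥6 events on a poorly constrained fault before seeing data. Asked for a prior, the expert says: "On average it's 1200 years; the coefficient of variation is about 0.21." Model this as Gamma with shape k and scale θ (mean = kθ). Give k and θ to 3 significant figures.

For Gamma(k, scale θ): mean = kθ, variance = kθ², so CV = 1/√k.
CV = 0.21, hence k = 1/CV² = 22.7.
Then θ = mean/k = 1200/22.7 = 52.9.

k ≈ 22.7, θ ≈ 52.9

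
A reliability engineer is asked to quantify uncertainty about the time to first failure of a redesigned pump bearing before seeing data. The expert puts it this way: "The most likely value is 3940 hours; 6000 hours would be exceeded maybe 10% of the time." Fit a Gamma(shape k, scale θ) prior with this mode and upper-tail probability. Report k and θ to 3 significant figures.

k ≈ 11.5, θ ≈ 374

Gamma(k,θ) with k>1 has mode (k−1)θ, so θ = 3940/(k−1).
Need P(X < 6000) = 0.9 with θ tied to k this way. Start at k = 2, θ = 3940: P(X<6000) ≈ 0.450.
Too low — raise k to concentrate. Iterating converges to k ≈ 11.5.
Then θ = 3940/(11.5−1) ≈ 374.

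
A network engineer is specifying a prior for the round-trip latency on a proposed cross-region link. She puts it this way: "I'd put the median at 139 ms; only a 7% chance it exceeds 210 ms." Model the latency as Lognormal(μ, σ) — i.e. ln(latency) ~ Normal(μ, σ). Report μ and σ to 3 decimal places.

μ ≈ 4.934, σ ≈ 0.280

If T ~ Lognormal(μ,σ) then ln T ~ Normal(μ,σ), so the p-quantile of ln T is μ + z_p·σ.
ln(139) = 4.934 and ln(210) = 5.347; z_{0.5} = 0, z_{0.93} = 1.476.
σ = (5.347 − 4.934)/(1.476 − (0)) = 0.280.
μ = 4.934 − (0)·0.280 = 4.934.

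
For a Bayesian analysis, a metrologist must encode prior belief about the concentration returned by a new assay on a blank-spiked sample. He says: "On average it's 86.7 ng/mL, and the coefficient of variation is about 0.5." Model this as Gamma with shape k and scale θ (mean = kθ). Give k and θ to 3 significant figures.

k ≈ 4, θ ≈ 21.7

For Gamma(k, scale θ): mean = kθ, variance = kθ², so CV = 1/√k.
CV = 0.5, hence k = 1/CV² = 4.
Then θ = mean/k = 86.7/4 = 21.7.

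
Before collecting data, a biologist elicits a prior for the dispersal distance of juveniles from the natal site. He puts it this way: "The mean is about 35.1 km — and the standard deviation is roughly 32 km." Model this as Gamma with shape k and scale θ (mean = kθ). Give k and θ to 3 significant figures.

k ≈ 1.2, θ ≈ 29.2

For Gamma(k, scale θ): mean = kθ, variance = kθ², so CV = 1/√k.
CV = SD/mean = 32/35.1 = 0.9117, hence k = 1/CV² = 1.2.
Then θ = mean/k = 35.1/1.2 = 29.2.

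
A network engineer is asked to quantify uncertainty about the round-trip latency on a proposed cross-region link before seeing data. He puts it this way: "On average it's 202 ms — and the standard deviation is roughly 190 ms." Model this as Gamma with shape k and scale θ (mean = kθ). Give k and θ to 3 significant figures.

k ≈ 1.13, θ ≈ 179

For Gamma(k, scale θ): mean = kθ, variance = kθ², so CV = 1/√k.
CV = SD/mean = 190/202 = 0.9406, hence k = 1/CV² = 1.13.
Then θ = mean/k = 202/1.13 = 179.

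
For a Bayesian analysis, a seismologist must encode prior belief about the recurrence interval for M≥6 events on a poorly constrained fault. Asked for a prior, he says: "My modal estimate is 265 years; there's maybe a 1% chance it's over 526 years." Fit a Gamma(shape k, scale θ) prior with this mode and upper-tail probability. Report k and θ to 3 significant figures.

k ≈ 11.5, θ ≈ 25.3

Gamma(k,θ) with k>1 has mode (k−1)θ, so θ = 265/(k−1).
Need P(X < 526) = 0.99 with θ tied to k this way. Start at k = 2, θ = 265: P(X<526) ≈ 0.590.
Too low — raise k to concentrate. Iterating converges to k ≈ 11.5.
Then θ = 265/(11.5−1) ≈ 25.3.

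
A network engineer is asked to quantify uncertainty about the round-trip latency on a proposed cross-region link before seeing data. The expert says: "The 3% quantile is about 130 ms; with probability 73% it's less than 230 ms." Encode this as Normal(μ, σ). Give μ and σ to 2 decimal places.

For Normal(μ,σ), the p-quantile is μ + z_p·σ. Here z_{0.03} = -1.881, z_{0.73} = 0.6128.
So 130 = μ − 1.881σ and 230 = μ + 0.6128σ.
Subtracting: σ = (230 − 130)/(0.6128 − (-1.881)) = 40.10.
Then μ = 130 − (-1.881)·40.10 = 205.42.

μ = 205.42, σ = 40.10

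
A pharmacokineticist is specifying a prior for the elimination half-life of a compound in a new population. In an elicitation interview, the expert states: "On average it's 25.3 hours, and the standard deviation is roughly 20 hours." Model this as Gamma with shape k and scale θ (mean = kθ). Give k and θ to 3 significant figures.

For Gamma(k, scale θ): mean = kθ, variance = kθ², so CV = 1/√k.
CV = SD/mean = 20/25.3 = 0.7905, hence k = 1/CV² = 1.6.
Then θ = mean/k = 25.3/1.6 = 15.8.

k ≈ 1.6, θ ≈ 15.8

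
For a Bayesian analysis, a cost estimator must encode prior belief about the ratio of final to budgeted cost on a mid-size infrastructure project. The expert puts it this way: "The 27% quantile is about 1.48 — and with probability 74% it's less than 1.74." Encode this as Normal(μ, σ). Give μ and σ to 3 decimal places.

μ = 1.607, σ = 0.207

The p-quantile of Normal(μ,σ) is μ + z_p·σ, with z_{0.27} = -0.6128 and z_{0.74} = 0.6433.
Eliminate σ: μ = (z₂·x₁ − z₁·x₂)/(z₂ − z₁) = (0.6433·1.48 − (-0.6128)·1.74)/1.256 = 1.607.
Then σ = (x₂ − x₁)/(z₂ − z₁) = (1.74 − 1.48)/1.256 = 0.207.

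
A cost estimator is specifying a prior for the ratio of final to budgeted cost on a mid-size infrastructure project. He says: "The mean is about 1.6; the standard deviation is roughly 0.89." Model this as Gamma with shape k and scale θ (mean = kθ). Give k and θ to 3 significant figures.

k ≈ 3.23, θ ≈ 0.495

For Gamma(k, scale θ): mean = kθ, variance = kθ², so CV = 1/√k.
CV = SD/mean = 0.89/1.6 = 0.5563, hence k = 1/CV² = 3.23.
Then θ = mean/k = 1.6/3.23 = 0.495.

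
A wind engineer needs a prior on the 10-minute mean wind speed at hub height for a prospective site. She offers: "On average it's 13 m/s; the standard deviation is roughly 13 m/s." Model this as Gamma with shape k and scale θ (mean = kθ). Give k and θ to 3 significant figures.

For Gamma(k, scale θ): mean = kθ, variance = kθ², so CV = 1/√k.
CV = SD/mean = 13/13 = 1, hence k = 1/CV² = 1.
Then θ = mean/k = 13/1 = 13.

k ≈ 1, θ ≈ 13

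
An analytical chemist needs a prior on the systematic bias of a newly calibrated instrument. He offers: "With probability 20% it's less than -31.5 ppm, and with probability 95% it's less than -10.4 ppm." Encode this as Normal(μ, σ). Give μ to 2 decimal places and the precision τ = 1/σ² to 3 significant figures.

μ = -24.36, τ = 0.0139

For Normal(μ,σ), the p-quantile is μ + z_p·σ. Here z_{0.2} = -0.8416, z_{0.95} = 1.645.
So -31.5 = μ − 0.8416σ and -10.4 = μ + 1.645σ.
Subtracting: σ = (-10.4 − -31.5)/(1.645 − (-0.8416)) = 8.49.
Then μ = -31.5 − (-0.8416)·8.49 = -24.36.
Precision τ = 1/σ² = 1/8.486² = 0.0139.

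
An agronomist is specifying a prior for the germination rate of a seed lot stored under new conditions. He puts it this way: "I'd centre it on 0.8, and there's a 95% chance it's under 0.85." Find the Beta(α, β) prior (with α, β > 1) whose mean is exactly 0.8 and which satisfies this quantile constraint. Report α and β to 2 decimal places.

α ≈ 126.13, β ≈ 31.53

With mean 0.8 fixed, write α = 0.8s, β = 0.2s where s = α+β.
Need P(θ < 0.85) = 0.95 under Beta(0.8s, 0.2s). Normal approximation: (q−m)/√(m(1−m)/s) ≈ z_{0.95} = 1.64, so s ≈ 0.8·0.2·(1.64)²/(0.85−0.8)² = 173.2.
At s = 173.2: P(θ<0.85) ≈ 0.958. Adjusting to match 0.95 gives s ≈ 157.66.
So α = 0.8·157.66 ≈ 126.13, β = 0.2·157.66 ≈ 31.53.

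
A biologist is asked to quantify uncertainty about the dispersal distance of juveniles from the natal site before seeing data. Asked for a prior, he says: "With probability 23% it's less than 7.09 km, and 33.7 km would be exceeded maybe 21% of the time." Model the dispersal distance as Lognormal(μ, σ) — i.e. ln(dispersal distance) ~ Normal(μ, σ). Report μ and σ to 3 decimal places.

μ ≈ 2.704, σ ≈ 1.009

If T ~ Lognormal(μ,σ) then ln T ~ Normal(μ,σ), so the p-quantile of ln T is μ + z_p·σ.
ln(7.09) = 1.959 and ln(33.7) = 3.517; z_{0.23} = -0.7388, z_{0.79} = 0.8064.
σ = (3.517 − 1.959)/(0.8064 − (-0.7388)) = 1.009.
μ = 1.959 − (-0.7388)·1.009 = 2.704.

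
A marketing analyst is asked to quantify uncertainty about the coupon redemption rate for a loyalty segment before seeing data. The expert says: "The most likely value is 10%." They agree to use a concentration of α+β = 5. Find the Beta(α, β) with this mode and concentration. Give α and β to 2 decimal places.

α = 1.30, β = 3.70

For α,β > 1 the Beta mode is (α−1)/(α+β−2). With α+β = 5, the mode is (α−1)/3.
Set (α−1)/3 = 0.1 → α = 1 + 0.1·3 = 1.30.
β = 5 − α = 3.70.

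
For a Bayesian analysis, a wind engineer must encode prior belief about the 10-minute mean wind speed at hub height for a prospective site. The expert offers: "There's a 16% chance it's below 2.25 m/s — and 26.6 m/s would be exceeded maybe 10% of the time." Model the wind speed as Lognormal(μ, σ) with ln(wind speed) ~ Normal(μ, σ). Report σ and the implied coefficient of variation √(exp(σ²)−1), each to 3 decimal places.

If T ~ Lognormal(μ,σ) then ln T ~ Normal(μ,σ), so the p-quantile of ln T is μ + z_p·σ.
ln(2.25) = 0.8109 and ln(26.6) = 3.281; z_{0.16} = -0.9945, z_{0.9} = 1.282.
σ = (3.281 − 0.8109)/(1.282 − (-0.9945)) = 1.085.
μ = 0.8109 − (-0.9945)·1.085 = 1.890.
CV = √(exp(σ²)−1) = √(exp(1.1777)−1) = 1.499.

σ ≈ 1.085, CV ≈ 1.499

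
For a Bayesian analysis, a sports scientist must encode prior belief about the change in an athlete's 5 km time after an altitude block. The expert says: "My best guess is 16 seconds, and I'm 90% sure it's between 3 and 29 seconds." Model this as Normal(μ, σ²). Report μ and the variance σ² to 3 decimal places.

μ = 16.000, σ² = 62.464

A symmetric 90% interval runs μ ± z·σ with z = 1.645.
Half-width = 13, so σ = 13/1.645 = 7.9034 and σ² = 62.464.
μ is the stated best guess, 16.000.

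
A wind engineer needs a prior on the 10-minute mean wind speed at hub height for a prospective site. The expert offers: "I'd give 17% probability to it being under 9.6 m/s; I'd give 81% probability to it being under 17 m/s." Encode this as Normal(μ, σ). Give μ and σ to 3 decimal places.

The p-quantile of Normal(μ,σ) is μ + z_p·σ, with z_{0.17} = -0.9542 and z_{0.81} = 0.8779.
Eliminate σ: μ = (z₂·x₁ − z₁·x₂)/(z₂ − z₁) = (0.8779·9.6 − (-0.9542)·17)/1.832 = 13.454.
Then σ = (x₂ − x₁)/(z₂ − z₁) = (17 − 9.6)/1.832 = 4.039.

μ = 13.454, σ = 4.039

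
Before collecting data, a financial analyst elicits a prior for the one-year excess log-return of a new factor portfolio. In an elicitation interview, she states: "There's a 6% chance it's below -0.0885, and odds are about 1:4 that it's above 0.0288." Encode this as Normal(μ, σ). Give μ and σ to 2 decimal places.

For Normal(μ,σ), the p-quantile is μ + z_p·σ. Here z_{0.06} = -1.555, z_{0.8} = 0.8416.
So -0.0885 = μ − 1.555σ and 0.0288 = μ + 0.8416σ.
Subtracting: σ = (0.0288 − -0.0885)/(0.8416 − (-1.555)) = 0.05.
Then μ = -0.0885 − (-1.555)·0.05 = -0.01.

μ = -0.01, σ = 0.05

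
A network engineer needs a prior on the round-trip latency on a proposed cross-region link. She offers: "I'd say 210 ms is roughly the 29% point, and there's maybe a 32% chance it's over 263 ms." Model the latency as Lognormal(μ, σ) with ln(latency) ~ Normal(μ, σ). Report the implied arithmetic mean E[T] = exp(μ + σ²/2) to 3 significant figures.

If T ~ Lognormal(μ,σ) then ln T ~ Normal(μ,σ), so the p-quantile of ln T is μ + z_p·σ.
ln(210) = 5.347 and ln(263) = 5.572; z_{0.29} = -0.5534, z_{0.68} = 0.4677.
σ = (5.572 − 5.347)/(0.4677 − (-0.5534)) = 0.220.
μ = 5.347 − (-0.5534)·0.220 = 5.469.
E[T] = exp(μ + σ²/2) = exp(5.469 + 0.0243) = 243 ms.

E[T] ≈ 243 ms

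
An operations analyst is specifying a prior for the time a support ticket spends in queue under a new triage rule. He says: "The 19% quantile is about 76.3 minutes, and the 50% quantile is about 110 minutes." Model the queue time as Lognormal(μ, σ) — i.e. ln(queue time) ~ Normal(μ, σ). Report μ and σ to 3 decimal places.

μ ≈ 4.700, σ ≈ 0.417

If T ~ Lognormal(μ,σ) then ln T ~ Normal(μ,σ), so the p-quantile of ln T is μ + z_p·σ.
ln(76.3) = 4.335 and ln(110) = 4.7; z_{0.19} = -0.8779, z_{0.5} = 0.
σ = (4.7 − 4.335)/(0 − (-0.8779)) = 0.417.
μ = 4.335 − (-0.8779)·0.417 = 4.700.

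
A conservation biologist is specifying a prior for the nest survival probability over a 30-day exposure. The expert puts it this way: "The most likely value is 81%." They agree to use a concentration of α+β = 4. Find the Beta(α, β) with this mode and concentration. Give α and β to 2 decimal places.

For α,β > 1 the Beta mode is (α−1)/(α+β−2). With α+β = 4, the mode is (α−1)/2.
Set (α−1)/2 = 0.81 → α = 1 + 0.81·2 = 2.62.
β = 4 − α = 1.38.

α = 2.62, β = 1.38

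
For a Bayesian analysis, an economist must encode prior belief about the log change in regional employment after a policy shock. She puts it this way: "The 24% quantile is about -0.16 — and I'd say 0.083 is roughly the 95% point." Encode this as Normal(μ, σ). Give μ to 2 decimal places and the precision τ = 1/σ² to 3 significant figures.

For Normal(μ,σ), the p-quantile is μ + z_p·σ. Here z_{0.24} = -0.7063, z_{0.95} = 1.645.
So -0.16 = μ − 0.7063σ and 0.083 = μ + 1.645σ.
Subtracting: σ = (0.083 − -0.16)/(1.645 − (-0.7063)) = 0.10.
Then μ = -0.16 − (-0.7063)·0.10 = -0.09.
Precision τ = 1/σ² = 1/0.1034² = 93.6.

μ = -0.09, τ = 93.6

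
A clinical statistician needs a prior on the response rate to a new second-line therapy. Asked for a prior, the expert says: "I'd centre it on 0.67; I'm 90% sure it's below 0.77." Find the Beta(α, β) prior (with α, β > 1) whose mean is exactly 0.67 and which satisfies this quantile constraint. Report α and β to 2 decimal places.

With mean 0.67 fixed, write α = 0.67s, β = 0.33s where s = α+β.
Need P(θ < 0.77) = 0.9 under Beta(0.67s, 0.33s). Normal approximation: (q−m)/√(m(1−m)/s) ≈ z_{0.9} = 1.28, so s ≈ 0.67·0.33·(1.28)²/(0.77−0.67)² = 36.3.
At s = 36.3: P(θ<0.77) ≈ 0.907. Adjusting to match 0.9 gives s ≈ 34.26.
So α = 0.67·34.26 ≈ 22.96, β = 0.33·34.26 ≈ 11.31.

α ≈ 22.96, β ≈ 11.31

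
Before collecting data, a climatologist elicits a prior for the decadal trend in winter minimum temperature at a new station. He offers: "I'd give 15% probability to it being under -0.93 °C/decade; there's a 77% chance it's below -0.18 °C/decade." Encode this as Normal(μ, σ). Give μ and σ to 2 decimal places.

The p-quantile of Normal(μ,σ) is μ + z_p·σ, with z_{0.15} = -1.036 and z_{0.77} = 0.7388.
Eliminate σ: μ = (z₂·x₁ − z₁·x₂)/(z₂ − z₁) = (0.7388·-0.93 − (-1.036)·-0.18)/1.775 = -0.49.
Then σ = (x₂ − x₁)/(z₂ − z₁) = (-0.18 − -0.93)/1.775 = 0.42.

μ = -0.49, σ = 0.42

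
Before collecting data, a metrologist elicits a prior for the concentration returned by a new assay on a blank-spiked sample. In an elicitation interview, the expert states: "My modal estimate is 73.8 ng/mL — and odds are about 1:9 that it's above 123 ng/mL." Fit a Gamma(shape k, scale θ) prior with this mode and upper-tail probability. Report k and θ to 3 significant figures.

k ≈ 8.24, θ ≈ 10.2

Gamma(k,θ) with k>1 has mode (k−1)θ, so θ = 73.8/(k−1).
Need P(X < 123) = 0.9 with θ tied to k this way. Start at k = 2, θ = 73.8: P(X<123) ≈ 0.496.
Too low — raise k to concentrate. Iterating converges to k ≈ 8.24.
Then θ = 73.8/(8.24−1) ≈ 10.2.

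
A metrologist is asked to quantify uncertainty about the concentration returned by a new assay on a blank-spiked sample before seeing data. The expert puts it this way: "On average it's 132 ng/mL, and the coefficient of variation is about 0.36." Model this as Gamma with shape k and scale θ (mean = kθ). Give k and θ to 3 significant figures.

k ≈ 7.72, θ ≈ 17.1

For Gamma(k, scale θ): mean = kθ, variance = kθ², so CV = 1/√k.
CV = 0.36, hence k = 1/CV² = 7.72.
Then θ = mean/k = 132/7.72 = 17.1.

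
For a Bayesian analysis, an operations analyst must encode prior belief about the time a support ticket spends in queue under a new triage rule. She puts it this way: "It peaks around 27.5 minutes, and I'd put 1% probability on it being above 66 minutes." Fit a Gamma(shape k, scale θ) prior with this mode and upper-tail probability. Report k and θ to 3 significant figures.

k ≈ 7.18, θ ≈ 4.45

Gamma(k,θ) with k>1 has mode (k−1)θ, so θ = 27.5/(k−1).
Need P(X < 66) = 0.99 with θ tied to k this way. Start at k = 2, θ = 27.5: P(X<66) ≈ 0.692.
Too low — raise k to concentrate. Iterating converges to k ≈ 7.18.
Then θ = 27.5/(7.18−1) ≈ 4.45.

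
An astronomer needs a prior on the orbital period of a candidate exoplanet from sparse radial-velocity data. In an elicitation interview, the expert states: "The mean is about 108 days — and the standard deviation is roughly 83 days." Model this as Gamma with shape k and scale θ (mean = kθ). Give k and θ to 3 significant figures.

k ≈ 1.69, θ ≈ 63.8

For Gamma(k, scale θ): mean = kθ, variance = kθ², so CV = 1/√k.
CV = SD/mean = 83/108 = 0.7685, hence k = 1/CV² = 1.69.
Then θ = mean/k = 108/1.69 = 63.8.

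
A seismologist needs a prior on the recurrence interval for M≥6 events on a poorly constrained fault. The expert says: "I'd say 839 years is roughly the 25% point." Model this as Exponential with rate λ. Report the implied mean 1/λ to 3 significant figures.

mean ≈ 2920 years

P(T < 839.0) = 1 − e^(−λ·839.0) = 0.25, so λ = −ln(1−0.25)/839.0 = −ln(0.75)/839.0 = 0.000343.
Mean = 1/λ = 2920 years.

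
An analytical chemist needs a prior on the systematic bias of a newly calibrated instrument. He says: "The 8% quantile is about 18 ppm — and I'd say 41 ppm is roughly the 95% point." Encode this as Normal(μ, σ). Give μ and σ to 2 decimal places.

μ = 28.60, σ = 7.54

The p-quantile of Normal(μ,σ) is μ + z_p·σ, with z_{0.08} = -1.405 and z_{0.95} = 1.645.
Eliminate σ: μ = (z₂·x₁ − z₁·x₂)/(z₂ − z₁) = (1.645·18 − (-1.405)·41)/3.05 = 28.60.
Then σ = (x₂ − x₁)/(z₂ − z₁) = (41 − 18)/3.05 = 7.54.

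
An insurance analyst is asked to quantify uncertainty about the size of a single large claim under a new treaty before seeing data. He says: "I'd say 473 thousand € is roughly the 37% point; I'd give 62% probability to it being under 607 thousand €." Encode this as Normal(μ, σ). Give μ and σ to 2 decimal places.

For Normal(μ,σ), the p-quantile is μ + z_p·σ. Here z_{0.37} = -0.3319, z_{0.62} = 0.3055.
So 473 = μ − 0.3319σ and 607 = μ + 0.3055σ.
Subtracting: σ = (607 − 473)/(0.3055 − (-0.3319)) = 210.25.
Then μ = 473 − (-0.3319)·210.25 = 542.77.

μ = 542.77, σ = 210.25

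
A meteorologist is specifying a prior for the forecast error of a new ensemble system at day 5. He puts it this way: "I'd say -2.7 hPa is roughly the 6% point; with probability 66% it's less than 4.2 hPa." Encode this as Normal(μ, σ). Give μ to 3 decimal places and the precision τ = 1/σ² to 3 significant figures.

For Normal(μ,σ), the p-quantile is μ + z_p·σ. Here z_{0.06} = -1.555, z_{0.66} = 0.4125.
So -2.7 = μ − 1.555σ and 4.2 = μ + 0.4125σ.
Subtracting: σ = (4.2 − -2.7)/(0.4125 − (-1.555)) = 3.507.
Then μ = -2.7 − (-1.555)·3.507 = 2.753.
Precision τ = 1/σ² = 1/3.507² = 0.0813.

μ = 2.753, τ = 0.0813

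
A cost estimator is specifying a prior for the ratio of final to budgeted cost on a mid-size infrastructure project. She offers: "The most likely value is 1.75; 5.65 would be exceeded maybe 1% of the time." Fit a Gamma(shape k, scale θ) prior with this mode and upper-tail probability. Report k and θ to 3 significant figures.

k ≈ 4.22, θ ≈ 0.544

Gamma(k,θ) with k>1 has mode (k−1)θ, so θ = 1.75/(k−1).
Need P(X < 5.65) = 0.99 with θ tied to k this way. Start at k = 2, θ = 1.75: P(X<5.65) ≈ 0.832.
Too low — raise k to concentrate. Iterating converges to k ≈ 4.22.
Then θ = 1.75/(4.22−1) ≈ 0.544.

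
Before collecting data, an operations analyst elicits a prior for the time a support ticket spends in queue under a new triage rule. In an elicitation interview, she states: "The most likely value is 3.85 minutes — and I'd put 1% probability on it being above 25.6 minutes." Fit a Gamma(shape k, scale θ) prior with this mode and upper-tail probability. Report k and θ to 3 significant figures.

Gamma(k,θ) with k>1 has mode (k−1)θ, so θ = 3.85/(k−1).
Need P(X < 25.6) = 0.99 with θ tied to k this way. Start at k = 2, θ = 3.85: P(X<25.6) ≈ 0.990.
Too high — lower k to spread out. Iterating converges to k ≈ 2.
Then θ = 3.85/(2−1) ≈ 3.86.

k ≈ 2, θ ≈ 3.86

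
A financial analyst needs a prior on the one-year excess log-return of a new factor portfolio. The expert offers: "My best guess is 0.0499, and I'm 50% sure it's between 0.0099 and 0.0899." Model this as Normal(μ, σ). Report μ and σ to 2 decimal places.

μ = 0.05, σ = 0.06

A symmetric 50% interval runs μ ± z·σ with z = 0.6745.
Half-width = 0.04, so σ = 0.04/0.6745 = 0.06.
μ is the stated best guess, 0.05.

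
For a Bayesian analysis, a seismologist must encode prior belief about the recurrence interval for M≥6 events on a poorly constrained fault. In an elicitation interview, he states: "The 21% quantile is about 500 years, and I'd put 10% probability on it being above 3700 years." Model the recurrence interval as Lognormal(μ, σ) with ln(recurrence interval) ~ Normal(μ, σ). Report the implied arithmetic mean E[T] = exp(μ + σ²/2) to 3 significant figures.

E[T] ≈ 1710 years

If T ~ Lognormal(μ,σ) then ln T ~ Normal(μ,σ), so the p-quantile of ln T is μ + z_p·σ.
ln(500) = 6.215 and ln(3700) = 8.216; z_{0.21} = -0.8064, z_{0.9} = 1.282.
σ = (8.216 − 6.215)/(1.282 − (-0.8064)) = 0.959.
μ = 6.215 − (-0.8064)·0.959 = 6.988.
E[T] = exp(μ + σ²/2) = exp(6.988 + 0.4594) = 1710 years.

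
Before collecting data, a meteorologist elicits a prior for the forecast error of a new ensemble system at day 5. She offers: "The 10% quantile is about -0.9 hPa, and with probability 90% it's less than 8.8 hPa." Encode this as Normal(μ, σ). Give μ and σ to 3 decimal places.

μ = 3.950, σ = 3.784

For Normal(μ,σ), the p-quantile is μ + z_p·σ. Here z_{0.1} = -1.282, z_{0.9} = 1.282.
So -0.9 = μ − 1.282σ and 8.8 = μ + 1.282σ.
Subtracting: σ = (8.8 − -0.9)/(1.282 − (-1.282)) = 3.784.
Then μ = -0.9 − (-1.282)·3.784 = 3.950.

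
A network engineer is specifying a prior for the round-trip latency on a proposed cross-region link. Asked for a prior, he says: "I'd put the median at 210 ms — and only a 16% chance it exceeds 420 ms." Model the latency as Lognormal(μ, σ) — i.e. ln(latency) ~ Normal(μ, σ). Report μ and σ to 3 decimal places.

μ ≈ 5.347, σ ≈ 0.697

If T ~ Lognormal(μ,σ) then ln T ~ Normal(μ,σ), so the p-quantile of ln T is μ + z_p·σ.
ln(210) = 5.347 and ln(420) = 6.04; z_{0.5} = 0, z_{0.84} = 0.9945.
σ = (6.04 − 5.347)/(0.9945 − (0)) = 0.697.
μ = 5.347 − (0)·0.697 = 5.347.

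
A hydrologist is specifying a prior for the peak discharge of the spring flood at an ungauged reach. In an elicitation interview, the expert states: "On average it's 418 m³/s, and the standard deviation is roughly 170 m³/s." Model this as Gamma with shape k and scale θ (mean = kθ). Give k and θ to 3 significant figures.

k ≈ 6.05, θ ≈ 69.1

For Gamma(k, scale θ): mean = kθ, variance = kθ², so CV = 1/√k.
CV = SD/mean = 170/418 = 0.4067, hence k = 1/CV² = 6.05.
Then θ = mean/k = 418/6.05 = 69.1.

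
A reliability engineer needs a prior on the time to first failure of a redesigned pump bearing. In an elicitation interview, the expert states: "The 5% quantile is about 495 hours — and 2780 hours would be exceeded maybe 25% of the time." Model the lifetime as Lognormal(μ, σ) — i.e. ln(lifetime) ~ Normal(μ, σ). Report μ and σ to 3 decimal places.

If T ~ Lognormal(μ,σ) then ln T ~ Normal(μ,σ), so the p-quantile of ln T is μ + z_p·σ.
ln(495) = 6.205 and ln(2780) = 7.93; z_{0.05} = -1.645, z_{0.75} = 0.6745.
σ = (7.93 − 6.205)/(0.6745 − (-1.645)) = 0.744.
μ = 6.205 − (-1.645)·0.744 = 7.428.

μ ≈ 7.428, σ ≈ 0.744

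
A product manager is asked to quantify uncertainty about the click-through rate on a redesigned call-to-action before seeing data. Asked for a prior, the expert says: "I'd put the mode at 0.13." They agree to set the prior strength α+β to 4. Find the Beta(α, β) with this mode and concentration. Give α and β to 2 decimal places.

α = 1.26, β = 2.74

For α,β > 1 the Beta mode is (α−1)/(α+β−2). With α+β = 4, the mode is (α−1)/2.
Set (α−1)/2 = 0.13 → α = 1 + 0.13·2 = 1.26.
β = 4 − α = 2.74.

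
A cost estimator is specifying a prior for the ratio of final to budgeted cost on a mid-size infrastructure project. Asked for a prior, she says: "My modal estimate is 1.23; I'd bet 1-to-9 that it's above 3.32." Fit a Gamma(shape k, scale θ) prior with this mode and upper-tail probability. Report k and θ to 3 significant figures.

k ≈ 2.94, θ ≈ 0.633

Gamma(k,θ) with k>1 has mode (k−1)θ, so θ = 1.23/(k−1).
Need P(X < 3.32) = 0.9 with θ tied to k this way. Start at k = 2, θ = 1.23: P(X<3.32) ≈ 0.751.
Too low — raise k to concentrate. Iterating converges to k ≈ 2.94.
Then θ = 1.23/(2.94−1) ≈ 0.633.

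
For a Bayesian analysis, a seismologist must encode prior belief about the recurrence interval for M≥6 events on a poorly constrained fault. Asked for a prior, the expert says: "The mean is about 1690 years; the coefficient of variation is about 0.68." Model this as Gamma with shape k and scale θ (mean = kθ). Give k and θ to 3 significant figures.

For Gamma(k, scale θ): mean = kθ, variance = kθ², so CV = 1/√k.
CV = 0.68, hence k = 1/CV² = 2.16.
Then θ = mean/k = 1690/2.16 = 781.

k ≈ 2.16, θ ≈ 781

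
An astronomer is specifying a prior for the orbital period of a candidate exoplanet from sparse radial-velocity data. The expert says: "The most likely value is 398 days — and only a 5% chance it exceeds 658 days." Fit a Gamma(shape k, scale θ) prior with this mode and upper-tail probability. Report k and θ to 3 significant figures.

k ≈ 12.1, θ ≈ 36

Gamma(k,θ) with k>1 has mode (k−1)θ, so θ = 398/(k−1).
Need P(X < 658) = 0.95 with θ tied to k this way. Start at k = 2, θ = 398: P(X<658) ≈ 0.492.
Too low — raise k to concentrate. Iterating converges to k ≈ 12.1.
Then θ = 398/(12.1−1) ≈ 36.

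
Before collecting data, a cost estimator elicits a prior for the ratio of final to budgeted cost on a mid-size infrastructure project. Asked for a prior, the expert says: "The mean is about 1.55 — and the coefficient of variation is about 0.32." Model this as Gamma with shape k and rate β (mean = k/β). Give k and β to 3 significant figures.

k ≈ 9.77, β ≈ 6.3

For Gamma(k, rate β): mean = k/β, variance = k/β², so CV = 1/√k.
CV = 0.32, hence k = 1/CV² = 9.77.
Then β = k/mean = 9.77/1.55 = 6.3.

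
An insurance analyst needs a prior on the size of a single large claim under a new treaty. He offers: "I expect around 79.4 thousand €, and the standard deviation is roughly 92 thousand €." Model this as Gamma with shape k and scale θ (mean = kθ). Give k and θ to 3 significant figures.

k ≈ 0.745, θ ≈ 107

For Gamma(k, scale θ): mean = kθ, variance = kθ², so CV = 1/√k.
CV = SD/mean = 92/79.4 = 1.159, hence k = 1/CV² = 0.745.
Then θ = mean/k = 79.4/0.745 = 107.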